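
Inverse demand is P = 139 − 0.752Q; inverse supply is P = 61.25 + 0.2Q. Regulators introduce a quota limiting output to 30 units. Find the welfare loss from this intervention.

Competitive equilibrium: 139 − 0.752Q = 61.25 + 0.2Q → Q* = 81.6702, P* = 77.584.
At Q = 30: demand price = 139 − 0.752·30 = 116.44; supply price = 61.25 + 0.2·30 = 67.25.
ΔQ = 81.6702 − 30 = 51.6702; wedge = 116.44 − 67.25 = 49.19.
The triangle = ½ × 51.6702 × 49.19 = 1270.83.

1270.83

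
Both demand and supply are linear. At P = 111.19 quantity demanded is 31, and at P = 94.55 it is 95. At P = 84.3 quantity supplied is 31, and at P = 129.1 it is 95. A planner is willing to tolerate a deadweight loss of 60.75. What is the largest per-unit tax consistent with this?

10.8

Demand slope = (94.55 − 111.19)/(95 − 31) = −0.26, so P = 119.25 − 0.26Q.
Supply slope = (129.1 − 84.3)/(95 − 31) = 0.7, so P = 62.6 + 0.7Q.
Competitive equilibrium: 119.25 − 0.26Q = 62.6 + 0.7Q → Q* = 59.0104, P* = 103.9073.
A tax t gives ΔQ = t/0.96 and wedge t, so DWL = t²/1.92.
t²/1.92 = 60.75 → t² = 116.64 → t = 10.8.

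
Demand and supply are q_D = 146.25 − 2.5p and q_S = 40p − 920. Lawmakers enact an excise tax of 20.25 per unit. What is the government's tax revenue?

726.62

In inverse form: demand p = 58.5 − 0.4q, supply p = 23 + 0.025q.
Competitive equilibrium: 58.5 − 0.4q = 23 + 0.025q → q* = 83.5294, p* = 25.0882.
With the tax, the buyer price exceeds the seller price by 20.25: (58.5 − 0.4q) − (23 + 0.025q) = 20.25 → q' = 35.8824.
Tax revenue = 20.25 × 35.8824 = 726.62.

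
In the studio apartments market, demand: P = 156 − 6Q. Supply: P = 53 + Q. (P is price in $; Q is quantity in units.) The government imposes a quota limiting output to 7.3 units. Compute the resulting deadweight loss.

$192.40

Competitive equilibrium: 156 − 6Q = 53 + Q → Q* = 14.7143, P* = 67.7143.
At Q = 7.3: demand price = 156 − 6·7.3 = 112.2; supply price = 53 + 1·7.3 = 60.3.
ΔQ = 14.7143 − 7.3 = 7.4143; wedge = 112.2 − 60.3 = 51.9.
Welfare loss = ½ × 7.4143 × 51.9 = $192.40.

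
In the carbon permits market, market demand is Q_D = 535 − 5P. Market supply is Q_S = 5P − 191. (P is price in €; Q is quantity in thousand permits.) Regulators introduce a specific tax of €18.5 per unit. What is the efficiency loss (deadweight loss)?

In inverse form: demand P = 107 − 0.2Q, supply P = 38.2 + 0.2Q.
Competitive equilibrium: 107 − 0.2Q = 38.2 + 0.2Q → Q* = 172, P* = 72.6.
With the tax, the buyer price exceeds the seller price by 18.5: (107 − 0.2Q) − (38.2 + 0.2Q) = 18.5 → Q' = 125.75.
ΔQ = 172 − 125.75 = 46.25; the wedge equals the tax, 18.5.
The triangle = ½ × 46.25 × 18.5 = €427.81 thousand.

€427.81 thousand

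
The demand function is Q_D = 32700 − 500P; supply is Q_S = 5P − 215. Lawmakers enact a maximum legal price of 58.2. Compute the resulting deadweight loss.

122.96

In inverse form: demand P = 65.4 − 0.002Q, supply P = 43 + 0.2Q.
Competitive equilibrium: 65.4 − 0.002Q = 43 + 0.2Q → Q* = 110.8911, P* = 65.1782.
At the ceiling P = 58.2, quantity supplied = (58.2 − 43)/0.2 = 76.
Willingness to pay at Q' = 76: 65.4 − 0.002·76 = 65.248.
ΔQ = 110.8911 − 76 = 34.8911; wedge = 65.248 − 58.2 = 7.048.
The triangle = ½ × 34.8911 × 7.048 = 122.96.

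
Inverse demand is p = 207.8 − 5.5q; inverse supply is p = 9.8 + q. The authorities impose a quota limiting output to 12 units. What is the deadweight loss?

1107.69

Competitive equilibrium: 207.8 − 5.5q = 9.8 + q → q* = 30.4615, p* = 40.2615.
At q = 12: demand price = 207.8 − 5.5·12 = 141.8; supply price = 9.8 + 1·12 = 21.8.
Δq = 30.4615 − 12 = 18.4615; wedge = 141.8 − 21.8 = 120.
The triangle = ½ × 18.4615 × 120 = 1107.69.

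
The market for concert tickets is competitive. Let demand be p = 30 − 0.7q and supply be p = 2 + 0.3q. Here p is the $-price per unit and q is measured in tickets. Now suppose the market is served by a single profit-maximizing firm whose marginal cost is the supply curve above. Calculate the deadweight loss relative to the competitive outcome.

Competitive equilibrium: 30 − 0.7q = 2 + 0.3q → q* = 28, p* = 10.4.
Marginal revenue: MR = 30 − 1.4q. Set MR = MC: 30 − 1.4q = 2 + 0.3q → q_m = 16.4706.
Price p_m = 30 − 0.7·16.4706 = 18.4706; MC(q_m) = 2 + 0.3·16.4706 = 6.9412.
Competitive q* = 28, so Δq = 11.5294; wedge = 18.4706 − 6.9412 = 11.5294.
DWL = ½ × 11.5294 × 11.5294 = $66.46.

$66.46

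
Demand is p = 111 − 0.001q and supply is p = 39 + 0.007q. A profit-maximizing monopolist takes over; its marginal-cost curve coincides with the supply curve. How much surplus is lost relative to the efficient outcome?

Competitive equilibrium: 111 − 0.001q = 39 + 0.007q → q* = 9000, p* = 102.
Marginal revenue: MR = 111 − 0.002q. Set MR = MC: 111 − 0.002q = 39 + 0.007q → q_m = 8000.
Price p_m = 111 − 0.001·8000 = 103; MC(q_m) = 39 + 0.007·8000 = 95.
Competitive q* = 9000, so Δq = 1000; wedge = 103 − 95 = 8.
The triangle = ½ × 1000 × 8 = 4000.

4000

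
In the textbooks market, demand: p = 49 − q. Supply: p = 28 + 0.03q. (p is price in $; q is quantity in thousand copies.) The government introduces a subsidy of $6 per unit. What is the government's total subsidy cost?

$157.28 thousand

Competitive equilibrium: 49 − q = 28 + 0.03q → q* = 20.3883, p* = 28.6117.
The subsidy lowers effective supply by 6: p = 22 + 0.03q.
New quantity: 49 − q = 22 + 0.03q → q' = 26.2136.
Total subsidy cost = 6 × 26.2136 = $157.28 thousand.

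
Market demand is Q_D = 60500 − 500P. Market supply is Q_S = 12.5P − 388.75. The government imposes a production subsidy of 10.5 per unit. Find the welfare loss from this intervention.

In inverse form: demand P = 121 − 0.002Q, supply P = 31.1 + 0.08Q.
Competitive equilibrium: 121 − 0.002Q = 31.1 + 0.08Q → Q* = 1096.3415, P* = 118.8073.
The subsidy lowers effective supply by 10.5: P = 20.6 + 0.08Q.
New quantity: 121 − 0.002Q = 20.6 + 0.08Q → Q' = 1224.3902.
Overproduction ΔQ = 1224.3902 − 1096.3415 = 128.0487; wedge = subsidy = 10.5.
Welfare loss = ½ × 128.0487 × 10.5 = 672.26.

672.26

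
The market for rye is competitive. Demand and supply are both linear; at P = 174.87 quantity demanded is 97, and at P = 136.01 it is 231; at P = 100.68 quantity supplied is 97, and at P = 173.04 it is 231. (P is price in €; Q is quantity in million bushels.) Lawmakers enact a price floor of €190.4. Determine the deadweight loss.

Demand slope = (136.01 − 174.87)/(231 − 97) = −0.29, so P = 203 − 0.29Q.
Supply slope = (173.04 − 100.68)/(231 − 97) = 0.54, so P = 48.3 + 0.54Q.
Competitive equilibrium: 203 − 0.29Q = 48.3 + 0.54Q → Q* = 186.38554, P* = 148.94819.
At the floor P = 190.4, quantity demanded = (203 − 190.4)/0.29 = 43.44828.
Sellers' marginal cost at Q' = 43.44828: 48.3 + 0.54·43.44828 = 71.76207.
ΔQ = 186.38554 − 43.44828 = 142.93726; wedge = 190.4 − 71.76207 = 118.63793.
Deadweight loss = ½ × 142.93726 × 118.63793 = €8478.89 million.

€8478.89 million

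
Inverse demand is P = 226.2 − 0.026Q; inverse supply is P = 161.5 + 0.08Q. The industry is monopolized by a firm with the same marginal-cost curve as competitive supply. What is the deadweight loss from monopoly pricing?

766.08

Competitive equilibrium: 226.2 − 0.026Q = 161.5 + 0.08Q → Q* = 610.3774, P* = 210.3302.
Marginal revenue: MR = 226.2 − 0.052Q. Set MR = MC: 226.2 − 0.052Q = 161.5 + 0.08Q → Q_m = 490.1515.
Price P_m = 226.2 − 0.026·490.1515 = 213.4561; MC(Q_m) = 161.5 + 0.08·490.1515 = 200.7121.
Competitive Q* = 610.3774, so ΔQ = 120.2259; wedge = 213.4561 − 200.7121 = 12.744.
The triangle = ½ × 120.2259 × 12.744 = 766.08.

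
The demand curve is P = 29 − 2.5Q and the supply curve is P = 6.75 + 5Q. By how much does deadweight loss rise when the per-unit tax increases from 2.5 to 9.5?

Competitive equilibrium: 29 − 2.5Q = 6.75 + 5Q → Q* = 2.9667, P* = 21.5833.
For a per-unit tax t: ΔQ = t/7.5, so DWL = ½·t·(t/7.5) = t²/15.
At t = 2.5: DWL = 0.417. At t = 9.5: DWL = 6.017.
Increase = 6.017 − 0.417 = 5.60.

5.60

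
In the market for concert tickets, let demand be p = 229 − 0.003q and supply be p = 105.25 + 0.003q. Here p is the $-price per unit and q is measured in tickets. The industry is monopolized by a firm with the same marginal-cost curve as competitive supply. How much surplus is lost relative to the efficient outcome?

Competitive equilibrium: 229 − 0.003q = 105.25 + 0.003q → q* = 20625, p* = 167.125.
Marginal revenue: MR = 229 − 0.006q. Set MR = MC: 229 − 0.006q = 105.25 + 0.003q → q_m = 13750.
Price p_m = 229 − 0.003·13750 = 187.75; MC(q_m) = 105.25 + 0.003·13750 = 146.5.
Competitive q* = 20625, so Δq = 6875; wedge = 187.75 − 146.5 = 41.25.
Deadweight loss = ½ × 6875 × 41.25 = $141796.875.

$141796.875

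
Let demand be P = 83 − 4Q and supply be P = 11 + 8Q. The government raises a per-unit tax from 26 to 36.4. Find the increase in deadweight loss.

27.04

Competitive equilibrium: 83 − 4Q = 11 + 8Q → Q* = 6, P* = 59.
For a per-unit tax t: ΔQ = t/12, so DWL = ½·t·(t/12) = t²/24.
At t = 26: DWL = 28.167. At t = 36.4: DWL = 55.207.
Increase = 55.207 − 28.167 = 27.04.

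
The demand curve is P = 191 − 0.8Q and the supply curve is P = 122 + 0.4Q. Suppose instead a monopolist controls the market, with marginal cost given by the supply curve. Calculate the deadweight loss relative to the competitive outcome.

317.40

Competitive equilibrium: 191 − 0.8Q = 122 + 0.4Q → Q* = 57.5, P* = 145.
Marginal revenue: MR = 191 − 1.6Q. Set MR = MC: 191 − 1.6Q = 122 + 0.4Q → Q_m = 34.5.
Price P_m = 191 − 0.8·34.5 = 163.4; MC(Q_m) = 122 + 0.4·34.5 = 135.8.
Competitive Q* = 57.5, so ΔQ = 23; wedge = 163.4 − 135.8 = 27.6.
DWL = ½ × 23 × 27.6 = 317.40.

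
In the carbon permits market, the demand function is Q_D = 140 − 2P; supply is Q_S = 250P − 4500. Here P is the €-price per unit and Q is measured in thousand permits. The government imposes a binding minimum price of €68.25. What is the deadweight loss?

In inverse form: demand P = 70 − 0.5Q, supply P = 18 + 0.004Q.
Competitive equilibrium: 70 − 0.5Q = 18 + 0.004Q → Q* = 103.1746, P* = 18.4127.
At the floor P = 68.25, quantity demanded = (70 − 68.25)/0.5 = 3.5.
Sellers' marginal cost at Q' = 3.5: 18 + 0.004·3.5 = 18.014.
ΔQ = 103.1746 − 3.5 = 99.6746; wedge = 68.25 − 18.014 = 50.236.
The triangle = ½ × 99.6746 × 50.236 = €2503.63 thousand.

€2503.63 thousand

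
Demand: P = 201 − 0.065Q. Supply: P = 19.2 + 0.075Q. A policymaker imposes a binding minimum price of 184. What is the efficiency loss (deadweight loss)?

75280.62

Competitive equilibrium: 201 − 0.065Q = 19.2 + 0.075Q → Q* = 1298.57143, P* = 116.59286.
At the floor P = 184, quantity demanded = (201 − 184)/0.065 = 261.53846.
Sellers' marginal cost at Q' = 261.53846: 19.2 + 0.075·261.53846 = 38.81538.
ΔQ = 1298.57143 − 261.53846 = 1037.03297; wedge = 184 − 38.81538 = 145.18462.
Deadweight loss = ½ × 1037.03297 × 145.18462 = 75280.62.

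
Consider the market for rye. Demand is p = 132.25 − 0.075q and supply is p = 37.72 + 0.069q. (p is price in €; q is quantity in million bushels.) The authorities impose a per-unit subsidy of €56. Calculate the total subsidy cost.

€58539.44 million

Competitive equilibrium: 132.25 − 0.075q = 37.72 + 0.069q → q* = 656.4583, p* = 83.0156.
The subsidy lowers effective supply by 56: p = 0.069q − 18.28.
New quantity: 132.25 − 0.075q = 0.069q − 18.28 → q' = 1045.3472.
Total subsidy cost = 56 × 1045.3472 = €58539.44 million.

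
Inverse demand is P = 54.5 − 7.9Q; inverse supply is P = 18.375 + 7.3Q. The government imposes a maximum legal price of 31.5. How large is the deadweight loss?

2.55

Competitive equilibrium: 54.5 − 7.9Q = 18.375 + 7.3Q → Q* = 2.3766, P* = 35.7245.
At the ceiling P = 31.5, quantity supplied = (31.5 − 18.375)/7.3 = 1.7979.
Willingness to pay at Q' = 1.7979: 54.5 − 7.9·1.7979 = 40.2966.
ΔQ = 2.3766 − 1.7979 = 0.5787; wedge = 40.2966 − 31.5 = 8.7966.
DWL = ½ × 0.5787 × 8.7966 = 2.55.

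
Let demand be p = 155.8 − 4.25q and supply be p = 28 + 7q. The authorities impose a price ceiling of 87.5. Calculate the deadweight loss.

46.01

Competitive equilibrium: 155.8 − 4.25q = 28 + 7q → q* = 11.36, p* = 107.52.
At the ceiling p = 87.5, quantity supplied = (87.5 − 28)/7 = 8.5.
Willingness to pay at q' = 8.5: 155.8 − 4.25·8.5 = 119.675.
Δq = 11.36 − 8.5 = 2.86; wedge = 119.675 − 87.5 = 32.175.
Welfare loss = ½ × 2.86 × 32.175 = 46.01.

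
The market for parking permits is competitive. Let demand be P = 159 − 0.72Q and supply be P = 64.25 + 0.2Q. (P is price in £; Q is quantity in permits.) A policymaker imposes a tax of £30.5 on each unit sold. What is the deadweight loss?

£505.57

Competitive equilibrium: 159 − 0.72Q = 64.25 + 0.2Q → Q* = 102.9891, P* = 84.8478.
With the tax, the buyer price exceeds the seller price by 30.5: (159 − 0.72Q) − (64.25 + 0.2Q) = 30.5 → Q' = 69.837.
ΔQ = 102.9891 − 69.837 = 33.1521; the wedge equals the tax, 30.5.
Welfare loss = ½ × 33.1521 × 30.5 = £505.57.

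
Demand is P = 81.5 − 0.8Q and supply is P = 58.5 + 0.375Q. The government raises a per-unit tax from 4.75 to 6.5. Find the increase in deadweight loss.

8.38

Competitive equilibrium: 81.5 − 0.8Q = 58.5 + 0.375Q → Q* = 19.5745, P* = 65.8404.
For a per-unit tax t: ΔQ = t/1.175, so DWL = ½·t·(t/1.175) = t²/2.35.
At t = 4.75: DWL = 9.601. At t = 6.5: DWL = 17.979.
Increase = 17.979 − 9.601 = 8.38.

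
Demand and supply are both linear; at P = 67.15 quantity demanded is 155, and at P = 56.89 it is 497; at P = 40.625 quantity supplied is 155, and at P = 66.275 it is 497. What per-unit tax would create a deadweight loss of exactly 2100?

Demand slope = (56.89 − 67.15)/(497 − 155) = −0.03, so P = 71.8 − 0.03Q.
Supply slope = (66.275 − 40.625)/(497 − 155) = 0.075, so P = 29 + 0.075Q.
Competitive equilibrium: 71.8 − 0.03Q = 29 + 0.075Q → Q* = 407.619, P* = 59.5714.
A tax t gives ΔQ = t/0.105 and wedge t, so DWL = t²/0.21.
t²/0.21 = 2100 → t² = 441 → t = 21.

21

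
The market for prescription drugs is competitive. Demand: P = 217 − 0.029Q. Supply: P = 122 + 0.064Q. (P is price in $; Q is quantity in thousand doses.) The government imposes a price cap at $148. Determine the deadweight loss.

$17602.07 thousand

Competitive equilibrium: 217 − 0.029Q = 122 + 0.064Q → Q* = 1021.50538, P* = 187.37634.
At the ceiling P = 148, quantity supplied = (148 − 122)/0.064 = 406.25.
Willingness to pay at Q' = 406.25: 217 − 0.029·406.25 = 205.21875.
ΔQ = 1021.50538 − 406.25 = 615.25538; wedge = 205.21875 − 148 = 57.21875.
Welfare loss = ½ × 615.25538 × 57.21875 = $17602.07 thousand.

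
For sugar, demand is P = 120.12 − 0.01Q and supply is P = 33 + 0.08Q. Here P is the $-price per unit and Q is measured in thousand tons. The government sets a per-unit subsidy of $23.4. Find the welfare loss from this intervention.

Competitive equilibrium: 120.12 − 0.01Q = 33 + 0.08Q → Q* = 968, P* = 110.44.
The subsidy lowers effective supply by 23.4: P = 9.6 + 0.08Q.
New quantity: 120.12 − 0.01Q = 9.6 + 0.08Q → Q' = 1228.
Overproduction ΔQ = 1228 − 968 = 260; wedge = subsidy = 23.4.
Deadweight loss = ½ × 260 × 23.4 = $3042 thousand.

$3042 thousand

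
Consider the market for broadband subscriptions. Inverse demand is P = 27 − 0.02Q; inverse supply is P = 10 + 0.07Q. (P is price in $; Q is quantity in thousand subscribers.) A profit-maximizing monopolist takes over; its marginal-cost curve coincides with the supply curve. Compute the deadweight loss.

Competitive equilibrium: 27 − 0.02Q = 10 + 0.07Q → Q* = 188.8889, P* = 23.2222.
Marginal revenue: MR = 27 − 0.04Q. Set MR = MC: 27 − 0.04Q = 10 + 0.07Q → Q_m = 154.5455.
Price P_m = 27 − 0.02·154.5455 = 23.9091; MC(Q_m) = 10 + 0.07·154.5455 = 20.8182.
Competitive Q* = 188.8889, so ΔQ = 34.3434; wedge = 23.9091 − 20.8182 = 3.0909.
DWL = ½ × 34.3434 × 3.0909 = $53.08 thousand.

$53.08 thousand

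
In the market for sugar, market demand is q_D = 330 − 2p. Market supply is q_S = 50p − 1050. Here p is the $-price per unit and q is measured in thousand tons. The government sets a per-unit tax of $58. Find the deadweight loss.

$3234.62 thousand

In inverse form: demand p = 165 − 0.5q, supply p = 21 + 0.02q.
Competitive equilibrium: 165 − 0.5q = 21 + 0.02q → q* = 276.9231, p* = 26.5385.
With the tax, the buyer price exceeds the seller price by 58: (165 − 0.5q) − (21 + 0.02q) = 58 → q' = 165.3846.
Δq = 276.9231 − 165.3846 = 111.5385; the wedge equals the tax, 58.
The triangle = ½ × 111.5385 × 58 = $3234.62 thousand.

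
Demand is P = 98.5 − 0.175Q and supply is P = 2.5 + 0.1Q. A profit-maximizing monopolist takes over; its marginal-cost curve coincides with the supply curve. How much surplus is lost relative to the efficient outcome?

Competitive equilibrium: 98.5 − 0.175Q = 2.5 + 0.1Q → Q* = 349.09091, P* = 37.40909.
Marginal revenue: MR = 98.5 − 0.35Q. Set MR = MC: 98.5 − 0.35Q = 2.5 + 0.1Q → Q_m = 213.33333.
Price P_m = 98.5 − 0.175·213.33333 = 61.16667; MC(Q_m) = 2.5 + 0.1·213.33333 = 23.83333.
Competitive Q* = 349.09091, so ΔQ = 135.75758; wedge = 61.16667 − 23.83333 = 37.33334.
Welfare loss = ½ × 135.75758 × 37.33334 = 2534.14.

2534.14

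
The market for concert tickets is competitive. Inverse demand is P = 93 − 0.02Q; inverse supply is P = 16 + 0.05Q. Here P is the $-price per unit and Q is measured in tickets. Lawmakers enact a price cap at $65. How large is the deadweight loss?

$504

Competitive equilibrium: 93 − 0.02Q = 16 + 0.05Q → Q* = 1100, P* = 71.
At the ceiling P = 65, quantity supplied = (65 − 16)/0.05 = 980.
Willingness to pay at Q' = 980: 93 − 0.02·980 = 73.4.
ΔQ = 1100 − 980 = 120; wedge = 73.4 − 65 = 8.4.
Deadweight loss = ½ × 120 × 8.4 = $504.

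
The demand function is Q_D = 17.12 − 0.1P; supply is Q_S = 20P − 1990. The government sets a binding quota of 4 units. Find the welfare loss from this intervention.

49.37

In inverse form: demand P = 171.2 − 10Q, supply P = 99.5 + 0.05Q.
Competitive equilibrium: 171.2 − 10Q = 99.5 + 0.05Q → Q* = 7.1343, P* = 99.8567.
At Q = 4: demand price = 171.2 − 10·4 = 131.2; supply price = 99.5 + 0.05·4 = 99.7.
ΔQ = 7.1343 − 4 = 3.1343; wedge = 131.2 − 99.7 = 31.5.
Welfare loss = ½ × 3.1343 × 31.5 = 49.37.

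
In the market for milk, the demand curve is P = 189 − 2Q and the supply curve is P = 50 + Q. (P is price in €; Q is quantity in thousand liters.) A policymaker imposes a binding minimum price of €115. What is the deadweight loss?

Competitive equilibrium: 189 − 2Q = 50 + Q → Q* = 46.3333, P* = 96.3333.
At the floor P = 115, quantity demanded = (189 − 115)/2 = 37.
Sellers' marginal cost at Q' = 37: 50 + 1·37 = 87.
ΔQ = 46.3333 − 37 = 9.3333; wedge = 115 − 87 = 28.
DWL = ½ × 9.3333 × 28 = €130.67 thousand.

€130.67 thousand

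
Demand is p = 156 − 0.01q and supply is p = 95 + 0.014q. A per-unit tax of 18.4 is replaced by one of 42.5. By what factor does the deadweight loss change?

Competitive equilibrium: 156 − 0.01q = 95 + 0.014q → q* = 2541.6667, p* = 130.5833.
For a per-unit tax t: Δq = t/0.024, so DWL = ½·t·(t/0.024) = t²/0.048.
At t = 18.4: DWL = 7053.333. At t = 42.5: DWL = 37630.208.
Ratio = (42.5/18.4)² = 5.335.

5.335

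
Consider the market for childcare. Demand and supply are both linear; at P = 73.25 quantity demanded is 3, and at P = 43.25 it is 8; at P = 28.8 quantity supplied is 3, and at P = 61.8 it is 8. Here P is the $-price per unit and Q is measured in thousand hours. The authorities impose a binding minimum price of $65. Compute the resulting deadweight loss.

Demand slope = (43.25 − 73.25)/(8 − 3) = −6, so P = 91.25 − 6Q.
Supply slope = (61.8 − 28.8)/(8 − 3) = 6.6, so P = 9 + 6.6Q.
Competitive equilibrium: 91.25 − 6Q = 9 + 6.6Q → Q* = 6.5278, P* = 52.0833.
At the floor P = 65, quantity demanded = (91.25 − 65)/6 = 4.375.
Sellers' marginal cost at Q' = 4.375: 9 + 6.6·4.375 = 37.875.
ΔQ = 6.5278 − 4.375 = 2.1528; wedge = 65 − 37.875 = 27.125.
The triangle = ½ × 2.1528 × 27.125 = $29.20 thousand.

$29.20 thousand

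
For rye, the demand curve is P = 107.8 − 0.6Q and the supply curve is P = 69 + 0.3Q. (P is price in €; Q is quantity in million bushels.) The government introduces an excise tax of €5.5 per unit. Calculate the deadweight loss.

Competitive equilibrium: 107.8 − 0.6Q = 69 + 0.3Q → Q* = 43.1111, P* = 81.9333.
With the tax, the buyer price exceeds the seller price by 5.5: (107.8 − 0.6Q) − (69 + 0.3Q) = 5.5 → Q' = 37.
ΔQ = 43.1111 − 37 = 6.1111; the wedge equals the tax, 5.5.
Welfare loss = ½ × 6.1111 × 5.5 = €16.81 million.

€16.81 million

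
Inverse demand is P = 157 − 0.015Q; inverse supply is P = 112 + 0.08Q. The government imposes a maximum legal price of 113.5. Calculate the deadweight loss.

Competitive equilibrium: 157 − 0.015Q = 112 + 0.08Q → Q* = 473.68421, P* = 149.89474.
At the ceiling P = 113.5, quantity supplied = (113.5 − 112)/0.08 = 18.75.
Willingness to pay at Q' = 18.75: 157 − 0.015·18.75 = 156.71875.
ΔQ = 473.68421 − 18.75 = 454.93421; wedge = 156.71875 − 113.5 = 43.21875.
Welfare loss = ½ × 454.93421 × 43.21875 = 9830.84.

9830.84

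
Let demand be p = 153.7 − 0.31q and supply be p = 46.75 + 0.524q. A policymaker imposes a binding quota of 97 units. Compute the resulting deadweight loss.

406.90

Competitive equilibrium: 153.7 − 0.31q = 46.75 + 0.524q → q* = 128.2374, p* = 113.9464.
At q = 97: demand price = 153.7 − 0.31·97 = 123.63; supply price = 46.75 + 0.524·97 = 97.578.
Δq = 128.2374 − 97 = 31.2374; wedge = 123.63 − 97.578 = 26.052.
DWL = ½ × 31.2374 × 26.052 = 406.90.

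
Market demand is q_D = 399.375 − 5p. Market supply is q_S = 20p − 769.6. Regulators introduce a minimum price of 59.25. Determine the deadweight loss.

In inverse form: demand p = 79.875 − 0.2q, supply p = 38.48 + 0.05q.
Competitive equilibrium: 79.875 − 0.2q = 38.48 + 0.05q → q* = 165.58, p* = 46.759.
At the floor p = 59.25, quantity demanded = (79.875 − 59.25)/0.2 = 103.125.
Sellers' marginal cost at q' = 103.125: 38.48 + 0.05·103.125 = 43.6363.
Δq = 165.58 − 103.125 = 62.455; wedge = 59.25 − 43.6363 = 15.6137.
The triangle = ½ × 62.455 × 15.6137 = 487.58.

487.58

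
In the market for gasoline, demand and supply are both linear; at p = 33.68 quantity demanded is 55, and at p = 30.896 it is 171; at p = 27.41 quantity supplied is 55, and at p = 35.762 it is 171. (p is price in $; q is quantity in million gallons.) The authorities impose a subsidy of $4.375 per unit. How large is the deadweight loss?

Demand slope = (30.896 − 33.68)/(171 − 55) = −0.024, so p = 35 − 0.024q.
Supply slope = (35.762 − 27.41)/(171 − 55) = 0.072, so p = 23.45 + 0.072q.
Competitive equilibrium: 35 − 0.024q = 23.45 + 0.072q → q* = 120.3125, p* = 32.1125.
The subsidy lowers effective supply by 4.375: p = 19.075 + 0.072q.
New quantity: 35 − 0.024q = 19.075 + 0.072q → q' = 165.8854.
Overproduction Δq = 165.8854 − 120.3125 = 45.5729; wedge = subsidy = 4.375.
The triangle = ½ × 45.5729 × 4.375 = $99.69 million.

$99.69 million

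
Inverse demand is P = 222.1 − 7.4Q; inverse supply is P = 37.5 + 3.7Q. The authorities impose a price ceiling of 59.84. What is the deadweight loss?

Competitive equilibrium: 222.1 − 7.4Q = 37.5 + 3.7Q → Q* = 16.6306, P* = 99.0333.
At the ceiling P = 59.84, quantity supplied = (59.84 − 37.5)/3.7 = 6.0378.
Willingness to pay at Q' = 6.0378: 222.1 − 7.4·6.0378 = 177.4203.
ΔQ = 16.6306 − 6.0378 = 10.5928; wedge = 177.4203 − 59.84 = 117.5803.
The triangle = ½ × 10.5928 × 117.5803 = 622.75.

622.75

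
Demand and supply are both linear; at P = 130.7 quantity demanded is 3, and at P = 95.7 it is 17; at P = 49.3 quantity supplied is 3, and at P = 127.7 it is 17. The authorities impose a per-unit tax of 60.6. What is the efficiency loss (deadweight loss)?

226.69

Demand slope = (95.7 − 130.7)/(17 − 3) = −2.5, so P = 138.2 − 2.5Q.
Supply slope = (127.7 − 49.3)/(17 − 3) = 5.6, so P = 32.5 + 5.6Q.
Competitive equilibrium: 138.2 − 2.5Q = 32.5 + 5.6Q → Q* = 13.0494, P* = 105.5765.
With the tax, the buyer price exceeds the seller price by 60.6: (138.2 − 2.5Q) − (32.5 + 5.6Q) = 60.6 → Q' = 5.5679.
ΔQ = 13.0494 − 5.5679 = 7.4815; the wedge equals the tax, 60.6.
DWL = ½ × 7.4815 × 60.6 = 226.69.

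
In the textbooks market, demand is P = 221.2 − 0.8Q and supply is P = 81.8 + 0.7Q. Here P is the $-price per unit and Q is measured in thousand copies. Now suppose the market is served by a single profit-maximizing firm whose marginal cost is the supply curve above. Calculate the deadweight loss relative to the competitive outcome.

$783.66 thousand

Competitive equilibrium: 221.2 − 0.8Q = 81.8 + 0.7Q → Q* = 92.9333, P* = 146.8533.
Marginal revenue: MR = 221.2 − 1.6Q. Set MR = MC: 221.2 − 1.6Q = 81.8 + 0.7Q → Q_m = 60.6087.
Price P_m = 221.2 − 0.8·60.6087 = 172.713; MC(Q_m) = 81.8 + 0.7·60.6087 = 124.2261.
Competitive Q* = 92.9333, so ΔQ = 32.3246; wedge = 172.713 − 124.2261 = 48.4869.
The triangle = ½ × 32.3246 × 48.4869 = $783.66 thousand.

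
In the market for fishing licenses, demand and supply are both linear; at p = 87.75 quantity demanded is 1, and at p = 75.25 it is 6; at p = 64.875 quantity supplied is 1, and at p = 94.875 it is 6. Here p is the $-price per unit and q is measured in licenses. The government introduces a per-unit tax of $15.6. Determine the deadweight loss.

$14.32

Demand slope = (75.25 − 87.75)/(6 − 1) = −2.5, so p = 90.25 − 2.5q.
Supply slope = (94.875 − 64.875)/(6 − 1) = 6, so p = 58.875 + 6q.
Competitive equilibrium: 90.25 − 2.5q = 58.875 + 6q → q* = 3.6912, p* = 81.0221.
With the tax, the buyer price exceeds the seller price by 15.6: (90.25 − 2.5q) − (58.875 + 6q) = 15.6 → q' = 1.8559.
Δq = 3.6912 − 1.8559 = 1.8353; the wedge equals the tax, 15.6.
The triangle = ½ × 1.8353 × 15.6 = $14.32.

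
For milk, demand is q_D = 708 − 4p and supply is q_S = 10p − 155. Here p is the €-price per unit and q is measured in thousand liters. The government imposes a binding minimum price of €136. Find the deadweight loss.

In inverse form: demand p = 177 − 0.25q, supply p = 15.5 + 0.1q.
Competitive equilibrium: 177 − 0.25q = 15.5 + 0.1q → q* = 461.4286, p* = 61.6429.
At the floor p = 136, quantity demanded = (177 − 136)/0.25 = 164.
Sellers' marginal cost at q' = 164: 15.5 + 0.1·164 = 31.9.
Δq = 461.4286 − 164 = 297.4286; wedge = 136 − 31.9 = 104.1.
Welfare loss = ½ × 297.4286 × 104.1 = €15481.16 thousand.

€15481.16 thousand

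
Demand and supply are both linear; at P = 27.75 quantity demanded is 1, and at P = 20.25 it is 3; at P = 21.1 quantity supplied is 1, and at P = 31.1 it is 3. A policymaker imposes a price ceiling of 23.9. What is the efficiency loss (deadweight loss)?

Demand slope = (20.25 − 27.75)/(3 − 1) = −3.75, so P = 31.5 − 3.75Q.
Supply slope = (31.1 − 21.1)/(3 − 1) = 5, so P = 16.1 + 5Q.
Competitive equilibrium: 31.5 − 3.75Q = 16.1 + 5Q → Q* = 1.76, P* = 24.9.
At the ceiling P = 23.9, quantity supplied = (23.9 − 16.1)/5 = 1.56.
Willingness to pay at Q' = 1.56: 31.5 − 3.75·1.56 = 25.65.
ΔQ = 1.76 − 1.56 = 0.2; wedge = 25.65 − 23.9 = 1.75.
The triangle = ½ × 0.2 × 1.75 = 0.175.

0.175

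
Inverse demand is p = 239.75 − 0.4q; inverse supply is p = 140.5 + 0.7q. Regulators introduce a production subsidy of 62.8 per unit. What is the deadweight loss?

1792.65

Competitive equilibrium: 239.75 − 0.4q = 140.5 + 0.7q → q* = 90.2273, p* = 203.6591.
The subsidy lowers effective supply by 62.8: p = 77.7 + 0.7q.
New quantity: 239.75 − 0.4q = 77.7 + 0.7q → q' = 147.3182.
Overproduction Δq = 147.3182 − 90.2273 = 57.0909; wedge = subsidy = 62.8.
The triangle = ½ × 57.0909 × 62.8 = 1792.65.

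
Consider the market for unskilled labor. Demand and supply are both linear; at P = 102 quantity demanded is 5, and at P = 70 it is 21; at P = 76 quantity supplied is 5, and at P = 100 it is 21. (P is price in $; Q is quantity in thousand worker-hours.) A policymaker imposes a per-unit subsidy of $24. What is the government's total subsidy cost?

Demand slope = (70 − 102)/(21 − 5) = −2, so P = 112 − 2Q.
Supply slope = (100 − 76)/(21 − 5) = 1.5, so P = 68.5 + 1.5Q.
Competitive equilibrium: 112 − 2Q = 68.5 + 1.5Q → Q* = 12.4286, P* = 87.1429.
The subsidy lowers effective supply by 24: P = 44.5 + 1.5Q.
New quantity: 112 − 2Q = 44.5 + 1.5Q → Q' = 19.2857.
Total subsidy cost = 24 × 19.2857 = $462.86 thousand.

$462.86 thousand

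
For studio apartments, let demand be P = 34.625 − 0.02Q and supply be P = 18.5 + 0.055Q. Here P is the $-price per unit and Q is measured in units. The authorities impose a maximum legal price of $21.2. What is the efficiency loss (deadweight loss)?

$1032.22

Competitive equilibrium: 34.625 − 0.02Q = 18.5 + 0.055Q → Q* = 215, P* = 30.325.
At the ceiling P = 21.2, quantity supplied = (21.2 − 18.5)/0.055 = 49.0909.
Willingness to pay at Q' = 49.0909: 34.625 − 0.02·49.0909 = 33.6432.
ΔQ = 215 − 49.0909 = 165.9091; wedge = 33.6432 − 21.2 = 12.4432.
Welfare loss = ½ × 165.9091 × 12.4432 = $1032.22.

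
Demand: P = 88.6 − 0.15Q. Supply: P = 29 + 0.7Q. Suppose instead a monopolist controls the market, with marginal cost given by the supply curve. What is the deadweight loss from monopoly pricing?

47.01

Competitive equilibrium: 88.6 − 0.15Q = 29 + 0.7Q → Q* = 70.1176, P* = 78.0824.
Marginal revenue: MR = 88.6 − 0.3Q. Set MR = MC: 88.6 − 0.3Q = 29 + 0.7Q → Q_m = 59.6.
Price P_m = 88.6 − 0.15·59.6 = 79.66; MC(Q_m) = 29 + 0.7·59.6 = 70.72.
Competitive Q* = 70.1176, so ΔQ = 10.5176; wedge = 79.66 − 70.72 = 8.94.
Deadweight loss = ½ × 10.5176 × 8.94 = 47.01.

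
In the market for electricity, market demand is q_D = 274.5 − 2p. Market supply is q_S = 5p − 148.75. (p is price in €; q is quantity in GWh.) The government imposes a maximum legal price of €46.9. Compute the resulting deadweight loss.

In inverse form: demand p = 137.25 − 0.5q, supply p = 29.75 + 0.2q.
Competitive equilibrium: 137.25 − 0.5q = 29.75 + 0.2q → q* = 153.5714, p* = 60.4643.
At the ceiling p = 46.9, quantity supplied = (46.9 − 29.75)/0.2 = 85.75.
Willingness to pay at q' = 85.75: 137.25 − 0.5·85.75 = 94.375.
Δq = 153.5714 − 85.75 = 67.8214; wedge = 94.375 − 46.9 = 47.475.
Welfare loss = ½ × 67.8214 × 47.475 = €1609.91.

€1609.91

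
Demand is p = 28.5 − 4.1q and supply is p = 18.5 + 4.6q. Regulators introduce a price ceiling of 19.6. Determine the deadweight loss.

3.60

Competitive equilibrium: 28.5 − 4.1q = 18.5 + 4.6q → q* = 1.1494, p* = 23.7874.
At the ceiling p = 19.6, quantity supplied = (19.6 − 18.5)/4.6 = 0.2391.
Willingness to pay at q' = 0.2391: 28.5 − 4.1·0.2391 = 27.5197.
Δq = 1.1494 − 0.2391 = 0.9103; wedge = 27.5197 − 19.6 = 7.9197.
Deadweight loss = ½ × 0.9103 × 7.9197 = 3.60.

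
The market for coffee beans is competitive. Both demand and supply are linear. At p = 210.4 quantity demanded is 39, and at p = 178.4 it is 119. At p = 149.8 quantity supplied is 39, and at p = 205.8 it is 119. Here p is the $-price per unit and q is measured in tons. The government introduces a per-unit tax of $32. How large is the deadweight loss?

Demand slope = (178.4 − 210.4)/(119 − 39) = −0.4, so p = 226 − 0.4q.
Supply slope = (205.8 − 149.8)/(119 − 39) = 0.7, so p = 122.5 + 0.7q.
Competitive equilibrium: 226 − 0.4q = 122.5 + 0.7q → q* = 94.0909, p* = 188.3636.
With the tax, the buyer price exceeds the seller price by 32: (226 − 0.4q) − (122.5 + 0.7q) = 32 → q' = 65.
Δq = 94.0909 − 65 = 29.0909; the wedge equals the tax, 32.
Welfare loss = ½ × 29.0909 × 32 = $465.45.

$465.45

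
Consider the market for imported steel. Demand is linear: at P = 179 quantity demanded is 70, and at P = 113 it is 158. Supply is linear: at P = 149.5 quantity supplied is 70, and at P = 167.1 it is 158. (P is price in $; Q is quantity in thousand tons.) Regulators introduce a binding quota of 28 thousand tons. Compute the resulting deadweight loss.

$2534.93 thousand

Demand slope = (113 − 179)/(158 − 70) = −0.75, so P = 231.5 − 0.75Q.
Supply slope = (167.1 − 149.5)/(158 − 70) = 0.2, so P = 135.5 + 0.2Q.
Competitive equilibrium: 231.5 − 0.75Q = 135.5 + 0.2Q → Q* = 101.0526, P* = 155.7105.
At Q = 28: demand price = 231.5 − 0.75·28 = 210.5; supply price = 135.5 + 0.2·28 = 141.1.
ΔQ = 101.0526 − 28 = 73.0526; wedge = 210.5 − 141.1 = 69.4.
Deadweight loss = ½ × 73.0526 × 69.4 = $2534.93 thousand.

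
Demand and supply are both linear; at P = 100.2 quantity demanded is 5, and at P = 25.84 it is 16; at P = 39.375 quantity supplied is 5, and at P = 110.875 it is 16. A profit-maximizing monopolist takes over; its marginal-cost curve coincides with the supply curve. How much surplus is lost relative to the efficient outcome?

Demand slope = (25.84 − 100.2)/(16 − 5) = −6.76, so P = 134 − 6.76Q.
Supply slope = (110.875 − 39.375)/(16 − 5) = 6.5, so P = 6.875 + 6.5Q.
Competitive equilibrium: 134 − 6.76Q = 6.875 + 6.5Q → Q* = 9.5871, P* = 69.1912.
Marginal revenue: MR = 134 − 13.52Q. Set MR = MC: 134 − 13.52Q = 6.875 + 6.5Q → Q_m = 6.3499.
Price P_m = 134 − 6.76·6.3499 = 91.0747; MC(Q_m) = 6.875 + 6.5·6.3499 = 48.1494.
Competitive Q* = 9.5871, so ΔQ = 3.2372; wedge = 91.0747 − 48.1494 = 42.9253.
DWL = ½ × 3.2372 × 42.9253 = 69.48.

69.48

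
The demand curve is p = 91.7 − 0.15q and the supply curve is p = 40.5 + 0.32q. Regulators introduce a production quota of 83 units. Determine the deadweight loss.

158.08

Competitive equilibrium: 91.7 − 0.15q = 40.5 + 0.32q → q* = 108.9362, p* = 75.3596.
At q = 83: demand price = 91.7 − 0.15·83 = 79.25; supply price = 40.5 + 0.32·83 = 67.06.
Δq = 108.9362 − 83 = 25.9362; wedge = 79.25 − 67.06 = 12.19.
Welfare loss = ½ × 25.9362 × 12.19 = 158.08.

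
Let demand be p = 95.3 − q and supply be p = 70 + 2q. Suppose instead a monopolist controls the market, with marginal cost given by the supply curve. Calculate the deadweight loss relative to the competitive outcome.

6.67

Competitive equilibrium: 95.3 − q = 70 + 2q → q* = 8.4333, p* = 86.8667.
Marginal revenue: MR = 95.3 − 2q. Set MR = MC: 95.3 − 2q = 70 + 2q → q_m = 6.325.
Price p_m = 95.3 − 1·6.325 = 88.975; MC(q_m) = 70 + 2·6.325 = 82.65.
Competitive q* = 8.4333, so Δq = 2.1083; wedge = 88.975 − 82.65 = 6.325.
The triangle = ½ × 2.1083 × 6.325 = 6.67.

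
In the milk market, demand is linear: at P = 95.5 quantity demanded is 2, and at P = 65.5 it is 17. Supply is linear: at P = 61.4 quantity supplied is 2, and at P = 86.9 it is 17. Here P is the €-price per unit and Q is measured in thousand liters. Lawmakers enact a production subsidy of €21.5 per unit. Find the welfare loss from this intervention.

€62.47 thousand

Demand slope = (65.5 − 95.5)/(17 − 2) = −2, so P = 99.5 − 2Q.
Supply slope = (86.9 − 61.4)/(17 − 2) = 1.7, so P = 58 + 1.7Q.
Competitive equilibrium: 99.5 − 2Q = 58 + 1.7Q → Q* = 11.2162, P* = 77.0676.
The subsidy lowers effective supply by 21.5: P = 36.5 + 1.7Q.
New quantity: 99.5 − 2Q = 36.5 + 1.7Q → Q' = 17.027.
Overproduction ΔQ = 17.027 − 11.2162 = 5.8108; wedge = subsidy = 21.5.
Deadweight loss = ½ × 5.8108 × 21.5 = €62.47 thousand.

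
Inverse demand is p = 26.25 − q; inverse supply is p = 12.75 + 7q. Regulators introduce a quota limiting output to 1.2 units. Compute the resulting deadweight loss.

Competitive equilibrium: 26.25 − q = 12.75 + 7q → q* = 1.6875, p* = 24.5625.
At q = 1.2: demand price = 26.25 − 1·1.2 = 25.05; supply price = 12.75 + 7·1.2 = 21.15.
Δq = 1.6875 − 1.2 = 0.4875; wedge = 25.05 − 21.15 = 3.9.
Welfare loss = ½ × 0.4875 × 3.9 = 0.95.

0.95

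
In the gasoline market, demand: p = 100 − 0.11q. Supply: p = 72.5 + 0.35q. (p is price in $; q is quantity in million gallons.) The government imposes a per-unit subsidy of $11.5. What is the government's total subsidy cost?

$975 million

Competitive equilibrium: 100 − 0.11q = 72.5 + 0.35q → q* = 59.7826, p* = 93.4239.
The subsidy lowers effective supply by 11.5: p = 61 + 0.35q.
New quantity: 100 − 0.11q = 61 + 0.35q → q' = 84.7826.
Total subsidy cost = 11.5 × 84.7826 = $975 million.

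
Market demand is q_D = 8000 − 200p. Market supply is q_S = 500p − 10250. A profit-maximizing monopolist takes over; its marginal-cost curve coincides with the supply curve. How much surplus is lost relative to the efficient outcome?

4715.40

In inverse form: demand p = 40 − 0.005q, supply p = 20.5 + 0.002q.
Competitive equilibrium: 40 − 0.005q = 20.5 + 0.002q → q* = 2785.7143, p* = 26.0714.
Marginal revenue: MR = 40 − 0.01q. Set MR = MC: 40 − 0.01q = 20.5 + 0.002q → q_m = 1625.
Price p_m = 40 − 0.005·1625 = 31.875; MC(q_m) = 20.5 + 0.002·1625 = 23.75.
Competitive q* = 2785.7143, so Δq = 1160.7143; wedge = 31.875 − 23.75 = 8.125.
Welfare loss = ½ × 1160.7143 × 8.125 = 4715.40.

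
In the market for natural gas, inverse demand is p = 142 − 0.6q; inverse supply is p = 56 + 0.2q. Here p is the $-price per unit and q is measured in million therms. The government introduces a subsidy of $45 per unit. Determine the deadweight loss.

$1265.625 million

Competitive equilibrium: 142 − 0.6q = 56 + 0.2q → q* = 107.5, p* = 77.5.
The subsidy lowers effective supply by 45: p = 11 + 0.2q.
New quantity: 142 − 0.6q = 11 + 0.2q → q' = 163.75.
Overproduction Δq = 163.75 − 107.5 = 56.25; wedge = subsidy = 45.
Deadweight loss = ½ × 56.25 × 45 = $1265.625 million.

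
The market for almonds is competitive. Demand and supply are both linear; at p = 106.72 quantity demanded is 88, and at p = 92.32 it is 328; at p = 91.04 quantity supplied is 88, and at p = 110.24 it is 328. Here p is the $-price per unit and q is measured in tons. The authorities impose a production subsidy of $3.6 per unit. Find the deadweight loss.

Demand slope = (92.32 − 106.72)/(328 − 88) = −0.06, so p = 112 − 0.06q.
Supply slope = (110.24 − 91.04)/(328 − 88) = 0.08, so p = 84 + 0.08q.
Competitive equilibrium: 112 − 0.06q = 84 + 0.08q → q* = 200, p* = 100.
The subsidy lowers effective supply by 3.6: p = 80.4 + 0.08q.
New quantity: 112 − 0.06q = 80.4 + 0.08q → q' = 225.7143.
Overproduction Δq = 225.7143 − 200 = 25.7143; wedge = subsidy = 3.6.
The triangle = ½ × 25.7143 × 3.6 = $46.29.

$46.29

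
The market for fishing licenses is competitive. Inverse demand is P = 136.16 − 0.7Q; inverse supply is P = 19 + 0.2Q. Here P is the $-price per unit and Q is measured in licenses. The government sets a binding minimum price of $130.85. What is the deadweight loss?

Competitive equilibrium: 136.16 − 0.7Q = 19 + 0.2Q → Q* = 130.1778, P* = 45.0356.
At the floor P = 130.85, quantity demanded = (136.16 − 130.85)/0.7 = 7.5857.
Sellers' marginal cost at Q' = 7.5857: 19 + 0.2·7.5857 = 20.5171.
ΔQ = 130.1778 − 7.5857 = 122.5921; wedge = 130.85 − 20.5171 = 110.3329.
DWL = ½ × 122.5921 × 110.3329 = $6762.97.

$6762.97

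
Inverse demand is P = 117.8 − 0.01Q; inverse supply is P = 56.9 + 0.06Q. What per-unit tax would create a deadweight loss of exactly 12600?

Competitive equilibrium: 117.8 − 0.01Q = 56.9 + 0.06Q → Q* = 870, P* = 109.1.
A tax t gives ΔQ = t/0.07 and wedge t, so DWL = t²/0.14.
t²/0.14 = 12600 → t² = 1764 → t = 42.

42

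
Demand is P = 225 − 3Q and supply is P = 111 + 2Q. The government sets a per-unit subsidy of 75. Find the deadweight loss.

Competitive equilibrium: 225 − 3Q = 111 + 2Q → Q* = 22.8, P* = 156.6.
The subsidy lowers effective supply by 75: P = 36 + 2Q.
New quantity: 225 − 3Q = 36 + 2Q → Q' = 37.8.
Overproduction ΔQ = 37.8 − 22.8 = 15; wedge = subsidy = 75.
Deadweight loss = ½ × 15 × 75 = 562.50.

562.50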